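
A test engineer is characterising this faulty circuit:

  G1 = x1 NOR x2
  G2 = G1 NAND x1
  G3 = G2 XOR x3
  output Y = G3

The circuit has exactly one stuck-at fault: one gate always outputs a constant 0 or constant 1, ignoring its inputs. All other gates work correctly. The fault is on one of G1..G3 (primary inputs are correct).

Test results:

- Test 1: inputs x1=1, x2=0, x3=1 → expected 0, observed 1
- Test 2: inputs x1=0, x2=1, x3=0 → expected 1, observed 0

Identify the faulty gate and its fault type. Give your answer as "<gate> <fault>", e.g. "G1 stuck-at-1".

Fault-free values for test 1 (x1=1, x2=0, x3=1): G1=0, G2=1, G3=0, giving Y=0. Observed 1.
Test 1: faults giving observed 1 are {G1 stuck-at-1, G2 stuck-at-0, G3 stuck-at-1}.
Test 2 (x1=0, x2=1, x3=0): fault-free G1=0, G2=1, G3=1 → 1; observed 0. Eliminates G1 stuck-at-1, G3 stuck-at-1.
Only G2 stuck-at-0 is consistent with every test.

G2 stuck-at-0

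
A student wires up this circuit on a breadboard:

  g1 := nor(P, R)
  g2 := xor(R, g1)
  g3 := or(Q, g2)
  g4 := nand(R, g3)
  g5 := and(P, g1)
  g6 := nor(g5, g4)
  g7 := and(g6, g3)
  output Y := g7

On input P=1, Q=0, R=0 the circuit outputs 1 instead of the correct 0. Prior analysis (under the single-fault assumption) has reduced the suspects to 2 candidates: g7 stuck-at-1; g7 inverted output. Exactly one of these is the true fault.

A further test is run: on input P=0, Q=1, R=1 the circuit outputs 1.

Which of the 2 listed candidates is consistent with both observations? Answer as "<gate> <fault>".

Evaluate each candidate on input P=0, Q=1, R=1:
  g7 stuck-at-1: g1=0, g2=1, g3=1, g4=0, g5=0, g6=1, g7=1 [stuck-at-1] → 1 — matches
  g7 inverted output: g1=0, g2=1, g3=1, g4=0, g5=0, g6=1, g7=0 [inverted output] → 0 — eliminated
Only g7 stuck-at-1 reproduces the observed 1.

g7 stuck-at-1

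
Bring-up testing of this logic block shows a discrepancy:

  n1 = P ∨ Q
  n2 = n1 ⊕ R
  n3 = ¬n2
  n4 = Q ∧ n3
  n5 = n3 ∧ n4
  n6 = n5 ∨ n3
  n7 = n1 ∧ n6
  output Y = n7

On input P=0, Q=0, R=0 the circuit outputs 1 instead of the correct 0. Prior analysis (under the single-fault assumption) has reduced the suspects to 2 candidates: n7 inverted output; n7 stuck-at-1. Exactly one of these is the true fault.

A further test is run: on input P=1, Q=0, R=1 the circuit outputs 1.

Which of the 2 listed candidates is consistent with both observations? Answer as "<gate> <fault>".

n7 stuck-at-1

Evaluate each candidate on input P=1, Q=0, R=1:
  n7 inverted output: n1=1, n2=0, n3=1, n4=0, n5=0, n6=1, n7=0 [inverted output] → 0 — eliminated
  n7 stuck-at-1: n1=1, n2=0, n3=1, n4=0, n5=0, n6=1, n7=1 [stuck-at-1] → 1 — matches
Only n7 stuck-at-1 reproduces the observed 1.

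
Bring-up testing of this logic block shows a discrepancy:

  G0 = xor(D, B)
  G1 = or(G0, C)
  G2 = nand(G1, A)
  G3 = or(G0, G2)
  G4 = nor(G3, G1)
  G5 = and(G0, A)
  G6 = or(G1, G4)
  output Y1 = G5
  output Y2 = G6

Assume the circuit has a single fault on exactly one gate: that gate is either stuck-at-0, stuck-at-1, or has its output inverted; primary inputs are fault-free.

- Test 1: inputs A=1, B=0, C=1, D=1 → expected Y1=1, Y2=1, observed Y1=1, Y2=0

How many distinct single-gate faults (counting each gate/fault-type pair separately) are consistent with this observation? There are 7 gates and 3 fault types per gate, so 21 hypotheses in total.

Fault-free: G0=1, G1=1, G2=0, G3=1, G4=0, G5=1, G6=1 → Y1=1, Y2=1. Observed Y1=1, Y2=0.
  G0: none of the 3 fault types match ✗
  G1: stuck-at-0, inverted output ✓; others ✗
  G2: none of the 3 fault types match ✗
  G3: none of the 3 fault types match ✗
  G4: none of the 3 fault types match ✗
  G5: none of the 3 fault types match ✗
  G6: stuck-at-0, inverted output ✓; others ✗
Consistent faults: {G1 stuck-at-0, G1 inverted output, G6 stuck-at-0, G6 inverted output} — 4 in all.

4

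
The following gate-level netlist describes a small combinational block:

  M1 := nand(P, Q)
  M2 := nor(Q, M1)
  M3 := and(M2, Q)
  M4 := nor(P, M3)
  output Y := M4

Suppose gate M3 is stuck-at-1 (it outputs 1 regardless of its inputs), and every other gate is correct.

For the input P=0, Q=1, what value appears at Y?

Propagate with M3 forced: M1=1, M2=0, M3=1 [stuck-at-1], M4=0.
So Y = 0. (Without the fault it would be 1.)

0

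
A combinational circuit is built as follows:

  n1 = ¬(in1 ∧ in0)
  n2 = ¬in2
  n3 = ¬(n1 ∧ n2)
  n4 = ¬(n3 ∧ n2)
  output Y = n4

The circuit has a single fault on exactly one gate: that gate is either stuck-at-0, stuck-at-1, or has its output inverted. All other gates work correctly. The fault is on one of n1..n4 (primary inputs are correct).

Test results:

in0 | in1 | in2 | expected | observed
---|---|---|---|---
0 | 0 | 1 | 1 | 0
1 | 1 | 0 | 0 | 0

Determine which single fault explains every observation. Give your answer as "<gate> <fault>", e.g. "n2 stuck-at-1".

Fault-free values for test 1 (in0=0, in1=0, in2=1): n1=1, n2=0, n3=1, n4=1, giving Y=1. Observed 0.
Test 1: faults giving observed 0 are {n4 stuck-at-0, n4 inverted output}.
Test 2 (in0=1, in1=1, in2=0): fault-free n1=0, n2=1, n3=1, n4=0 → 0; observed 0. Eliminates n4 inverted output.
Only n4 stuck-at-0 is consistent with every test.

n4 stuck-at-0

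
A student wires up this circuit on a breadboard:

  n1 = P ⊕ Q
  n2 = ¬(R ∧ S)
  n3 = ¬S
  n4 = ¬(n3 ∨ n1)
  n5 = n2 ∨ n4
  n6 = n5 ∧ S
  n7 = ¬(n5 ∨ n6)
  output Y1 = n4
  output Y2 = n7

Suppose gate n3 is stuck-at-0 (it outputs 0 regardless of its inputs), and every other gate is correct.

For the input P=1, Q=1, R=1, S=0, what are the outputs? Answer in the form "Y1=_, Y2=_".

Propagate with n3 forced: n1=0, n2=1, n3=0 [stuck-at-0], n4=1, n5=1, n6=0, n7=0.
So the outputs are Y1=1, Y2=0. (Without the fault they would be Y1=0, Y2=0.)

Y1=1, Y2=0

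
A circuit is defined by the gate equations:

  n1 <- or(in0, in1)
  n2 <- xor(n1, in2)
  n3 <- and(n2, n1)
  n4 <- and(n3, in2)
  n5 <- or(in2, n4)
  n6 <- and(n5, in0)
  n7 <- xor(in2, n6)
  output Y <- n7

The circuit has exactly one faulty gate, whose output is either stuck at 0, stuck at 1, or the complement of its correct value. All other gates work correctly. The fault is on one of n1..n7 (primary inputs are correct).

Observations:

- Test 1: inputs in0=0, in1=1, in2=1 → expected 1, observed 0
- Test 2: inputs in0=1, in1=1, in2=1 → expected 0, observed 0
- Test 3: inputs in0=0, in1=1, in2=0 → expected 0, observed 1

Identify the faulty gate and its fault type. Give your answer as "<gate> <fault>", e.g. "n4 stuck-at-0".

Fault-free values for test 1 (in0=0, in1=1, in2=1): n1=1, n2=0, n3=0, n4=0, n5=1, n6=0, n7=1, giving Y=1. Observed 0.
Test 1: faults giving observed 0 are {n6 stuck-at-1, n6 inverted output, n7 stuck-at-0, n7 inverted output}.
Test 2 (in0=1, in1=1, in2=1): fault-free n1=1, n2=0, n3=0, n4=0, n5=1, n6=1, n7=0 → 0; observed 0. Eliminates n6 inverted output, n7 inverted output.
Test 3 (in0=0, in1=1, in2=0): fault-free n1=1, n2=1, n3=1, n4=0, n5=0, n6=0, n7=0 → 0; observed 1. Eliminates n7 stuck-at-0.
Only n6 stuck-at-1 is consistent with every test.

n6 stuck-at-1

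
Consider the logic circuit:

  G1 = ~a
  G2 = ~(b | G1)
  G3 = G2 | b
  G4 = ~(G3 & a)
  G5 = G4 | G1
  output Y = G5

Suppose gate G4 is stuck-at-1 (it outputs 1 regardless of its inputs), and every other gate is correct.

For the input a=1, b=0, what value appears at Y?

1

Propagate with G4 forced: G1=0, G2=1, G3=1, G4=1 [stuck-at-1], G5=1.
So Y = 1. (Without the fault it would be 0.)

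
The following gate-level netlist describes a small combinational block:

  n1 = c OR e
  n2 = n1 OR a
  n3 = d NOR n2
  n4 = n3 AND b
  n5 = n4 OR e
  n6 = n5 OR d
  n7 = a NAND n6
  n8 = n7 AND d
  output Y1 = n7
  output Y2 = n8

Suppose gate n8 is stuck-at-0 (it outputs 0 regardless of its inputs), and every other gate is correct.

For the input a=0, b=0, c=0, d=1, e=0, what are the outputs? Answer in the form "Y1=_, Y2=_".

Y1=1, Y2=0

Propagate with n8 forced: n1=0, n2=0, n3=0, n4=0, n5=0, n6=1, n7=1, n8=0 [stuck-at-0].
So the outputs are Y1=1, Y2=0. (Without the fault they would be Y1=1, Y2=1.)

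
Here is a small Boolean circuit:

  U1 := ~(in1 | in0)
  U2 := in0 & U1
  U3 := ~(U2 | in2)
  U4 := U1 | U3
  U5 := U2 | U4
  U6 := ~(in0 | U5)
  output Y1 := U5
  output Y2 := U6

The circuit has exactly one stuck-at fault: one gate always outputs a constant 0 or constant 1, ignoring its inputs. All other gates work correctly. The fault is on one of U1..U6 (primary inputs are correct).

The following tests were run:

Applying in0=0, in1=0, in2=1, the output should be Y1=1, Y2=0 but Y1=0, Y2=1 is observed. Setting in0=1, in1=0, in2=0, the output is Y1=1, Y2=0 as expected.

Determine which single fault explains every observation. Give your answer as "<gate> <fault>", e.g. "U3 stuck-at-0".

Fault-free values for test 1 (in0=0, in1=0, in2=1): U1=1, U2=0, U3=0, U4=1, U5=1, U6=0, giving Y1=1, Y2=0. Observed Y1=0, Y2=1.
Test 1: faults giving observed Y1=0, Y2=1 are {U1 stuck-at-0, U4 stuck-at-0, U5 stuck-at-0}.
Test 2 (in0=1, in1=0, in2=0): fault-free U1=0, U2=0, U3=1, U4=1, U5=1, U6=0 → Y1=1, Y2=0; observed Y1=1, Y2=0. Eliminates U4 stuck-at-0, U5 stuck-at-0.
Only U1 stuck-at-0 is consistent with every test.

U1 stuck-at-0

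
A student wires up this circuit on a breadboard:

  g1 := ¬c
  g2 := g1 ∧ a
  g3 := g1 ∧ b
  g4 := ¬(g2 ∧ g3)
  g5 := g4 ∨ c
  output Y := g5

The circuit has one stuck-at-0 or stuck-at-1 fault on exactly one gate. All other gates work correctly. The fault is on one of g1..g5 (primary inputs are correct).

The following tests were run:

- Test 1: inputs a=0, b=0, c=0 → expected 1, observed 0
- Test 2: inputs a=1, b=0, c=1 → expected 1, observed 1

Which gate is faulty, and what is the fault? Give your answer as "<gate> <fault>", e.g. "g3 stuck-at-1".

g4 stuck-at-0

Fault-free values for test 1 (a=0, b=0, c=0): g1=1, g2=0, g3=0, g4=1, g5=1, giving Y=1. Observed 0.
Test 1: faults giving observed 0 are {g4 stuck-at-0, g5 stuck-at-0}.
Test 2 (a=1, b=0, c=1): fault-free g1=0, g2=0, g3=0, g4=1, g5=1 → 1; observed 1. Eliminates g5 stuck-at-0.
Only g4 stuck-at-0 is consistent with every test.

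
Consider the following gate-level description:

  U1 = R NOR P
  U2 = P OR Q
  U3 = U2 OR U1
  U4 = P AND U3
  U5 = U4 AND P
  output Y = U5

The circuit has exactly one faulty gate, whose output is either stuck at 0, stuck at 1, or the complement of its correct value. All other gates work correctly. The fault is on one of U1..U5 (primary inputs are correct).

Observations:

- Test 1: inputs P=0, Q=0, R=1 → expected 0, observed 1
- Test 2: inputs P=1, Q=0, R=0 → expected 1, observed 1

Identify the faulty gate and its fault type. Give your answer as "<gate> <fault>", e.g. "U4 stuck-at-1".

U5 stuck-at-1

Fault-free values for test 1 (P=0, Q=0, R=1): U1=0, U2=0, U3=0, U4=0, U5=0, giving Y=0. Observed 1.
Test 1: faults giving observed 1 are {U5 stuck-at-1, U5 inverted output}.
Test 2 (P=1, Q=0, R=0): fault-free U1=0, U2=1, U3=1, U4=1, U5=1 → 1; observed 1. Eliminates U5 inverted output.
Only U5 stuck-at-1 is consistent with every test.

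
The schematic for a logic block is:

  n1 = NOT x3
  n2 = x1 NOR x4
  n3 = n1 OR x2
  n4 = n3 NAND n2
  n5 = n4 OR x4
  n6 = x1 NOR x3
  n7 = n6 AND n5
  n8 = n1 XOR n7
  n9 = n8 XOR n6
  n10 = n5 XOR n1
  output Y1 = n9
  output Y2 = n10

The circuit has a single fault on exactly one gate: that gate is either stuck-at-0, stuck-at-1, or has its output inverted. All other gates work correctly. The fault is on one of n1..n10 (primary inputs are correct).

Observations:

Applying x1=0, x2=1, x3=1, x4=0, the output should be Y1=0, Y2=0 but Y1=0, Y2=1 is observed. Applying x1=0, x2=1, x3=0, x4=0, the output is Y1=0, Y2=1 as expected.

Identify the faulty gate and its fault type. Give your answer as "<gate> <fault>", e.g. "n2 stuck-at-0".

n10 stuck-at-1

Fault-free values for test 1 (x1=0, x2=1, x3=1, x4=0): n1=0, n2=1, n3=1, n4=0, n5=0, n6=0, n7=0, n8=0, n9=0, n10=0, giving Y1=0, Y2=0. Observed Y1=0, Y2=1.
Test 1: faults giving observed Y1=0, Y2=1 are {n2 stuck-at-0, n2 inverted output, n3 stuck-at-0, n3 inverted output, n4 stuck-at-1, n4 inverted output, n5 stuck-at-1, n5 inverted output, n10 stuck-at-1, n10 inverted output}.
Test 2 (x1=0, x2=1, x3=0, x4=0): fault-free n1=1, n2=1, n3=1, n4=0, n5=0, n6=1, n7=0, n8=1, n9=0, n10=1 → Y1=0, Y2=1; observed Y1=0, Y2=1. Eliminates n2 stuck-at-0, n2 inverted output, n3 stuck-at-0, n3 inverted output, n4 stuck-at-1, n4 inverted output, n5 stuck-at-1, n5 inverted output, n10 inverted output.
Only n10 stuck-at-1 is consistent with every test.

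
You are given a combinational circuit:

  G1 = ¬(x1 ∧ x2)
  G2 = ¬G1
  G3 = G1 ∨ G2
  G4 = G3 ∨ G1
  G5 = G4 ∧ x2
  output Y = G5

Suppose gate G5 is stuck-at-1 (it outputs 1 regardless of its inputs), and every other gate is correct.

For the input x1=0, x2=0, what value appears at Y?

1

Propagate with G5 forced: G1=1, G2=0, G3=1, G4=1, G5=1 [stuck-at-1].
So Y = 1. (Without the fault it would be 0.)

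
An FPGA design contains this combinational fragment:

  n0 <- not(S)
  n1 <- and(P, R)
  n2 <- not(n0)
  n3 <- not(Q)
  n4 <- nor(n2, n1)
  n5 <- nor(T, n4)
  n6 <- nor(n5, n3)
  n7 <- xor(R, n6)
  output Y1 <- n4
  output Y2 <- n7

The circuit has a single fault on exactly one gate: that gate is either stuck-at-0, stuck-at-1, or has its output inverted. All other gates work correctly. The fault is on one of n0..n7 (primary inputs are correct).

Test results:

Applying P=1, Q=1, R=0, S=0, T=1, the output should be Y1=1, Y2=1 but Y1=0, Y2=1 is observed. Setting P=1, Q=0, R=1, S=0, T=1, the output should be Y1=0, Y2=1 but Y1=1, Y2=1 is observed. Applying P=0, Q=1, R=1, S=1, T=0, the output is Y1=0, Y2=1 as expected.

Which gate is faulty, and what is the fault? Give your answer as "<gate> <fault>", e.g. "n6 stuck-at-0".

n1 inverted output

Fault-free values for test 1 (P=1, Q=1, R=0, S=0, T=1): n0=1, n1=0, n2=0, n3=0, n4=1, n5=0, n6=1, n7=1, giving Y1=1, Y2=1. Observed Y1=0, Y2=1.
Test 1: faults giving observed Y1=0, Y2=1 are {n0 stuck-at-0, n0 inverted output, n1 stuck-at-1, n1 inverted output, n2 stuck-at-1, n2 inverted output, n4 stuck-at-0, n4 inverted output}.
Test 2 (P=1, Q=0, R=1, S=0, T=1): fault-free n0=1, n1=1, n2=0, n3=1, n4=0, n5=0, n6=0, n7=1 → Y1=0, Y2=1; observed Y1=1, Y2=1. Eliminates n0 stuck-at-0, n0 inverted output, n1 stuck-at-1, n2 stuck-at-1, n2 inverted output, n4 stuck-at-0.
Test 3 (P=0, Q=1, R=1, S=1, T=0): fault-free n0=0, n1=0, n2=1, n3=0, n4=0, n5=1, n6=0, n7=1 → Y1=0, Y2=1; observed Y1=0, Y2=1. Eliminates n4 inverted output.
Only n1 inverted output is consistent with every test.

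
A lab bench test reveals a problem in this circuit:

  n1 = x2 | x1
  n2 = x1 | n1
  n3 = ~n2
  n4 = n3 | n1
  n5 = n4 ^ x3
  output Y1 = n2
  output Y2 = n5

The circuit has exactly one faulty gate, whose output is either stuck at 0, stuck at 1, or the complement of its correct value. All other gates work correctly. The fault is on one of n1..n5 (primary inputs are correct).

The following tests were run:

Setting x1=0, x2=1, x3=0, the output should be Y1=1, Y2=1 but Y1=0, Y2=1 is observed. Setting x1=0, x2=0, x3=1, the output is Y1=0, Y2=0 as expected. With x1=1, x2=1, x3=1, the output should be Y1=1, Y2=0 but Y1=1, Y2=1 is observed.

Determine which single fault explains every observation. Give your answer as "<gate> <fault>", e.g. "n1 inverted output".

n1 stuck-at-0

Fault-free values for test 1 (x1=0, x2=1, x3=0): n1=1, n2=1, n3=0, n4=1, n5=1, giving Y1=1, Y2=1. Observed Y1=0, Y2=1.
Test 1: faults giving observed Y1=0, Y2=1 are {n1 stuck-at-0, n1 inverted output, n2 stuck-at-0, n2 inverted output}.
Test 2 (x1=0, x2=0, x3=1): fault-free n1=0, n2=0, n3=1, n4=1, n5=0 → Y1=0, Y2=0; observed Y1=0, Y2=0. Eliminates n1 inverted output, n2 inverted output.
Test 3 (x1=1, x2=1, x3=1): fault-free n1=1, n2=1, n3=0, n4=1, n5=0 → Y1=1, Y2=0; observed Y1=1, Y2=1. Eliminates n2 stuck-at-0.
Only n1 stuck-at-0 is consistent with every test.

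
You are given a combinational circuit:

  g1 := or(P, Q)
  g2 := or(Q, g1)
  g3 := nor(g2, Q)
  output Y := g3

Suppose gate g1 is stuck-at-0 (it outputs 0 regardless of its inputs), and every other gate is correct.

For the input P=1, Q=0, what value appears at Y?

1

Propagate with g1 forced: g1=0 [stuck-at-0], g2=0, g3=1.
So Y = 1. (Without the fault it would be 0.)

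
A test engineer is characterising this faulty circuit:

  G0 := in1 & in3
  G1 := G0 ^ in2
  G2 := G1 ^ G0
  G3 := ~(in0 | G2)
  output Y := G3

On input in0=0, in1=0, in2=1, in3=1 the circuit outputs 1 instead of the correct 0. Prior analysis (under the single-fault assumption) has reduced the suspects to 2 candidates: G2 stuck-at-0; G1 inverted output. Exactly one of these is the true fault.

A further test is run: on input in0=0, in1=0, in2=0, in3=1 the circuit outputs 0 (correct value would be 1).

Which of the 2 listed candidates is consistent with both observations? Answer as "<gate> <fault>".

G1 inverted output

Evaluate each candidate on input in0=0, in1=0, in2=0, in3=1:
  G2 stuck-at-0: G0=0, G1=0, G2=0 [stuck-at-0], G3=1 → 1 — eliminated
  G1 inverted output: G0=0, G1=1 [inverted output], G2=1, G3=0 → 0 — matches
Only G1 inverted output reproduces the observed 0.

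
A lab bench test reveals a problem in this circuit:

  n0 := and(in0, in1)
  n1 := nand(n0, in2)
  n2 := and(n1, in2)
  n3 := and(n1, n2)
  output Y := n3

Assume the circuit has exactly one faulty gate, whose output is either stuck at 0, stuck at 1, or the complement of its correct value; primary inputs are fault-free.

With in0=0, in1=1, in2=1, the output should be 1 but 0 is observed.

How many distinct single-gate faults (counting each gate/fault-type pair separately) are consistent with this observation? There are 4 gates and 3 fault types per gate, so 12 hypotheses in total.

8

Fault-free: n0=0, n1=1, n2=1, n3=1 → 1. Observed 0.
  n0 stuck-at-0: output 1 ✗
  n0 stuck-at-1: output 0 ✓
  n0 inverted output: output 0 ✓
  n1 stuck-at-0: output 0 ✓
  n1 stuck-at-1: output 1 ✗
  n1 inverted output: output 0 ✓
  n2 stuck-at-0: output 0 ✓
  n2 stuck-at-1: output 1 ✗
  n2 inverted output: output 0 ✓
  n3 stuck-at-0: output 0 ✓
  n3 stuck-at-1: output 1 ✗
  n3 inverted output: output 0 ✓
Consistent faults: {n0 stuck-at-1, n0 inverted output, n1 stuck-at-0, n1 inverted output, n2 stuck-at-0, n2 inverted output, n3 stuck-at-0, n3 inverted output} — 8 in all.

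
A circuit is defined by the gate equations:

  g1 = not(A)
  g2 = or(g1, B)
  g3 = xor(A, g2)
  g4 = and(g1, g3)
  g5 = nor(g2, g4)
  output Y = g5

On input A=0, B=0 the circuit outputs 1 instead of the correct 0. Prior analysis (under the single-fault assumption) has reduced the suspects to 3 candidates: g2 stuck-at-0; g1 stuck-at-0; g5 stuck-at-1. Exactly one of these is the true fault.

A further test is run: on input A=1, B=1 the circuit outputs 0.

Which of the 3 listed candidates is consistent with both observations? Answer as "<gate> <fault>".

Evaluate each candidate on input A=1, B=1:
  g2 stuck-at-0: g1=0, g2=0 [stuck-at-0], g3=1, g4=0, g5=1 → 1 — eliminated
  g1 stuck-at-0: g1=0 [stuck-at-0], g2=1, g3=0, g4=0, g5=0 → 0 — matches
  g5 stuck-at-1: g1=0, g2=1, g3=0, g4=0, g5=1 [stuck-at-1] → 1 — eliminated
Only g1 stuck-at-0 reproduces the observed 0.

g1 stuck-at-0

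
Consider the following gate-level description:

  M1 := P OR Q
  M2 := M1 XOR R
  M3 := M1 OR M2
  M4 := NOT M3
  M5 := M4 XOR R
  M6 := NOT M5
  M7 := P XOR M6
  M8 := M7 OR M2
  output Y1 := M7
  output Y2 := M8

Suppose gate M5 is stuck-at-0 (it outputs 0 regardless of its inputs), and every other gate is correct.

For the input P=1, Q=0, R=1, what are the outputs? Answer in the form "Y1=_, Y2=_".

Y1=0, Y2=0

Propagate with M5 forced: M1=1, M2=0, M3=1, M4=0, M5=0 [stuck-at-0], M6=1, M7=0, M8=0.
So the outputs are Y1=0, Y2=0. (Without the fault they would be Y1=1, Y2=1.)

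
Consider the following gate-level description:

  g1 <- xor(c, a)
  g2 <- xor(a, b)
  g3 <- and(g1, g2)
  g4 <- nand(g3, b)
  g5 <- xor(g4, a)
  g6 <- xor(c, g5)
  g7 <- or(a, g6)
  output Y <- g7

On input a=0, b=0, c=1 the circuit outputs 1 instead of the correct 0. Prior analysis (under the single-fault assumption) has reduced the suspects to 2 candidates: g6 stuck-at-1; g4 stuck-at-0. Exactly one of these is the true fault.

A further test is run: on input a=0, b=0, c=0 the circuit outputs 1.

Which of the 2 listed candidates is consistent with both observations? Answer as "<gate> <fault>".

Evaluate each candidate on input a=0, b=0, c=0:
  g6 stuck-at-1: g1=0, g2=0, g3=0, g4=1, g5=1, g6=1 [stuck-at-1], g7=1 → 1 — matches
  g4 stuck-at-0: g1=0, g2=0, g3=0, g4=0 [stuck-at-0], g5=0, g6=0, g7=0 → 0 — eliminated
Only g6 stuck-at-1 reproduces the observed 1.

g6 stuck-at-1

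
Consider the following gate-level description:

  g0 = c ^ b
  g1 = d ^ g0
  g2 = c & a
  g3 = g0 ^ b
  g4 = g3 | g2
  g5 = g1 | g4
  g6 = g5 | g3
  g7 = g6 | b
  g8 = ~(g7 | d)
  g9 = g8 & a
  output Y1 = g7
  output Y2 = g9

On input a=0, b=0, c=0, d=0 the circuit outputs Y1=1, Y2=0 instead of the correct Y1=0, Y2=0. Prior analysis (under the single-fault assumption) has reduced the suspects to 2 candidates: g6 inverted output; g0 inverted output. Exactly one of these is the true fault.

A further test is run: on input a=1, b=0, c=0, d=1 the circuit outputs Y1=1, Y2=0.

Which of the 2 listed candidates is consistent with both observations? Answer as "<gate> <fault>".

g0 inverted output

Evaluate each candidate on input a=1, b=0, c=0, d=1:
  g6 inverted output: g0=0, g1=1, g2=0, g3=0, g4=0, g5=1, g6=0 [inverted output], g7=0, g8=0, g9=0 → Y1=0, Y2=0 — eliminated
  g0 inverted output: g0=1 [inverted output], g1=0, g2=0, g3=1, g4=1, g5=1, g6=1, g7=1, g8=0, g9=0 → Y1=1, Y2=0 — matches
Only g0 inverted output reproduces the observed Y1=1, Y2=0.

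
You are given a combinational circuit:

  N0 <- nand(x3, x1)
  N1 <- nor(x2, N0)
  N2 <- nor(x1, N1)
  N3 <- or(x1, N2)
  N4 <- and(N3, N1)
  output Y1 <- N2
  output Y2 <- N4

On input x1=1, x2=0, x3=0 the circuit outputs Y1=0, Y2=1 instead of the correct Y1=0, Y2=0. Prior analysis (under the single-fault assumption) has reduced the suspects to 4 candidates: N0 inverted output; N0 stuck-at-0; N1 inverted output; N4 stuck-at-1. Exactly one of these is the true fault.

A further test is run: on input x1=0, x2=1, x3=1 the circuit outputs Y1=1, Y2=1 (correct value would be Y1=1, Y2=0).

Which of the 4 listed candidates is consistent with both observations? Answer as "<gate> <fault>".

Evaluate each candidate on input x1=0, x2=1, x3=1:
  N0 inverted output: N0=0 [inverted output], N1=0, N2=1, N3=1, N4=0 → Y1=1, Y2=0 — eliminated
  N0 stuck-at-0: N0=0 [stuck-at-0], N1=0, N2=1, N3=1, N4=0 → Y1=1, Y2=0 — eliminated
  N1 inverted output: N0=1, N1=1 [inverted output], N2=0, N3=0, N4=0 → Y1=0, Y2=0 — eliminated
  N4 stuck-at-1: N0=1, N1=0, N2=1, N3=1, N4=1 [stuck-at-1] → Y1=1, Y2=1 — matches
Only N4 stuck-at-1 reproduces the observed Y1=1, Y2=1.

N4 stuck-at-1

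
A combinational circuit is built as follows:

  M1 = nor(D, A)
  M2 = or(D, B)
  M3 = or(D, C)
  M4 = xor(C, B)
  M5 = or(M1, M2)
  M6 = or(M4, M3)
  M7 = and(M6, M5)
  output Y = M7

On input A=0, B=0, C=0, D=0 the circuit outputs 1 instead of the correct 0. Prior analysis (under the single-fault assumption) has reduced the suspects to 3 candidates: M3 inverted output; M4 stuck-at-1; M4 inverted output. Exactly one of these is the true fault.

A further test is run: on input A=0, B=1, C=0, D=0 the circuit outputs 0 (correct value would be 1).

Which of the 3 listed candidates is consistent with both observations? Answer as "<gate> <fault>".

M4 inverted output

Evaluate each candidate on input A=0, B=1, C=0, D=0:
  M3 inverted output: M1=1, M2=1, M3=1 [inverted output], M4=1, M5=1, M6=1, M7=1 → 1 — eliminated
  M4 stuck-at-1: M1=1, M2=1, M3=0, M4=1 [stuck-at-1], M5=1, M6=1, M7=1 → 1 — eliminated
  M4 inverted output: M1=1, M2=1, M3=0, M4=0 [inverted output], M5=1, M6=0, M7=0 → 0 — matches
Only M4 inverted output reproduces the observed 0.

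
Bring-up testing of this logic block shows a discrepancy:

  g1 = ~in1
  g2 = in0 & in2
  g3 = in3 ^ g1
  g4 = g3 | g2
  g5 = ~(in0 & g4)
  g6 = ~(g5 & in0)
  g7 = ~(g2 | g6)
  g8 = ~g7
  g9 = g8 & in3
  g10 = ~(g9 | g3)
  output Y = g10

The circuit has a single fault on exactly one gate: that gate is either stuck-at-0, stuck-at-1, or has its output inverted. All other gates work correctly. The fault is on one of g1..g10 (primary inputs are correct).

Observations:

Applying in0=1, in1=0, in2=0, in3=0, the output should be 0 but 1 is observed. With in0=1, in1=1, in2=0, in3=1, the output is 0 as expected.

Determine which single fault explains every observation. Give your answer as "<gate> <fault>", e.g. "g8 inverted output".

g1 stuck-at-0

Fault-free values for test 1 (in0=1, in1=0, in2=0, in3=0): g1=1, g2=0, g3=1, g4=1, g5=0, g6=1, g7=0, g8=1, g9=0, g10=0, giving Y=0. Observed 1.
Test 1: faults giving observed 1 are {g1 stuck-at-0, g1 inverted output, g3 stuck-at-0, g3 inverted output, g10 stuck-at-1, g10 inverted output}.
Test 2 (in0=1, in1=1, in2=0, in3=1): fault-free g1=0, g2=0, g3=1, g4=1, g5=0, g6=1, g7=0, g8=1, g9=1, g10=0 → 0; observed 0. Eliminates g1 inverted output, g3 stuck-at-0, g3 inverted output, g10 stuck-at-1, g10 inverted output.
Only g1 stuck-at-0 is consistent with every test.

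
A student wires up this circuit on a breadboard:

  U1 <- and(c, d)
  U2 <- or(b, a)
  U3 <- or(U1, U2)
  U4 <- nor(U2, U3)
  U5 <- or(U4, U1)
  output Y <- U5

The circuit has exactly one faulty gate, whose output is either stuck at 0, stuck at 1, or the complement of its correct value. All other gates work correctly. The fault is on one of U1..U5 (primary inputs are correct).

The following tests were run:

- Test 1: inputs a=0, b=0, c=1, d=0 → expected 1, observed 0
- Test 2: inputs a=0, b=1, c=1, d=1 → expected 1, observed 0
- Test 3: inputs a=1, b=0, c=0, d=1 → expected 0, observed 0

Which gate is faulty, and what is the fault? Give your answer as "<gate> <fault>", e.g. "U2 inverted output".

U5 stuck-at-0

Fault-free values for test 1 (a=0, b=0, c=1, d=0): U1=0, U2=0, U3=0, U4=1, U5=1, giving Y=1. Observed 0.
Test 1: faults giving observed 0 are {U2 stuck-at-1, U2 inverted output, U3 stuck-at-1, U3 inverted output, U4 stuck-at-0, U4 inverted output, U5 stuck-at-0, U5 inverted output}.
Test 2 (a=0, b=1, c=1, d=1): fault-free U1=1, U2=1, U3=1, U4=0, U5=1 → 1; observed 0. Eliminates U2 stuck-at-1, U2 inverted output, U3 stuck-at-1, U3 inverted output, U4 stuck-at-0, U4 inverted output.
Test 3 (a=1, b=0, c=0, d=1): fault-free U1=0, U2=1, U3=1, U4=0, U5=0 → 0; observed 0. Eliminates U5 inverted output.
Only U5 stuck-at-0 is consistent with every test.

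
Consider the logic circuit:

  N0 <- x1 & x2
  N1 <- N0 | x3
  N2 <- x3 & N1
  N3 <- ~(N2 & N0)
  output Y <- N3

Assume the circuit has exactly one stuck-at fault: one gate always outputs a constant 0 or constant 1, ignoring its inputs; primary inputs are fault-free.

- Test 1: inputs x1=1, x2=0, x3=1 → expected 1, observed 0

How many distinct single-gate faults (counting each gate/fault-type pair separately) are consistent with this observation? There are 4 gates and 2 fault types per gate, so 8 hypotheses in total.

2

Fault-free: N0=0, N1=1, N2=1, N3=1 → 1. Observed 0.
  N0 stuck-at-0: output 1 ✗
  N0 stuck-at-1: output 0 ✓
  N1 stuck-at-0: output 1 ✗
  N1 stuck-at-1: output 1 ✗
  N2 stuck-at-0: output 1 ✗
  N2 stuck-at-1: output 1 ✗
  N3 stuck-at-0: output 0 ✓
  N3 stuck-at-1: output 1 ✗
Consistent faults: {N0 stuck-at-1, N3 stuck-at-0} — 2 in all.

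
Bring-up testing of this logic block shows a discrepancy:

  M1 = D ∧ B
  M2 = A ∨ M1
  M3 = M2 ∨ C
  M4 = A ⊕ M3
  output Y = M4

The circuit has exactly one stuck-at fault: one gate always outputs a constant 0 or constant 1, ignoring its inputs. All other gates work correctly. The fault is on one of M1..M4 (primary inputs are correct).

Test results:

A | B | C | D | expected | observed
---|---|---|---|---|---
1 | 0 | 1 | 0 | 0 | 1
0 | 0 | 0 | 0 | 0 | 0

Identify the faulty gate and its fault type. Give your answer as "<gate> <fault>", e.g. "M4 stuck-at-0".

Fault-free values for test 1 (A=1, B=0, C=1, D=0): M1=0, M2=1, M3=1, M4=0, giving Y=0. Observed 1.
Test 1: faults giving observed 1 are {M3 stuck-at-0, M4 stuck-at-1}.
Test 2 (A=0, B=0, C=0, D=0): fault-free M1=0, M2=0, M3=0, M4=0 → 0; observed 0. Eliminates M4 stuck-at-1.
Only M3 stuck-at-0 is consistent with every test.

M3 stuck-at-0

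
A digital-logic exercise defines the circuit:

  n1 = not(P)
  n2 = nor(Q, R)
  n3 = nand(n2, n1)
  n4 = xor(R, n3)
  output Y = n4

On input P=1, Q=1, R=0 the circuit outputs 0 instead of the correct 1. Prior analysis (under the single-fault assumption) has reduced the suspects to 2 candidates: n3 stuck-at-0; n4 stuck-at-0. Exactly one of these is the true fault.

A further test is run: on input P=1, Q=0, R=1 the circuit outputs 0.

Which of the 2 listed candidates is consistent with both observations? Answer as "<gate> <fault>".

n4 stuck-at-0

Evaluate each candidate on input P=1, Q=0, R=1:
  n3 stuck-at-0: n1=0, n2=0, n3=0 [stuck-at-0], n4=1 → 1 — eliminated
  n4 stuck-at-0: n1=0, n2=0, n3=1, n4=0 [stuck-at-0] → 0 — matches
Only n4 stuck-at-0 reproduces the observed 0.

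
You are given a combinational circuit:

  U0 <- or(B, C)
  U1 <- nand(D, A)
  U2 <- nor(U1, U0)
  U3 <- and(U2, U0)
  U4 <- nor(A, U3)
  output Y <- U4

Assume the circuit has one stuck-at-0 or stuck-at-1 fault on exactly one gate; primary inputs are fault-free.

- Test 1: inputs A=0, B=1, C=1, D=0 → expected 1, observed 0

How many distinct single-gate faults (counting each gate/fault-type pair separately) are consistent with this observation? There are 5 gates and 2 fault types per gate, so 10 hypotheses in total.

Fault-free: U0=1, U1=1, U2=0, U3=0, U4=1 → 1. Observed 0.
  U0 stuck-at-0: output 1 ✗
  U0 stuck-at-1: output 1 ✗
  U1 stuck-at-0: output 1 ✗
  U1 stuck-at-1: output 1 ✗
  U2 stuck-at-0: output 1 ✗
  U2 stuck-at-1: output 0 ✓
  U3 stuck-at-0: output 1 ✗
  U3 stuck-at-1: output 0 ✓
  U4 stuck-at-0: output 0 ✓
  U4 stuck-at-1: output 1 ✗
Consistent faults: {U2 stuck-at-1, U3 stuck-at-1, U4 stuck-at-0} — 3 in all.

3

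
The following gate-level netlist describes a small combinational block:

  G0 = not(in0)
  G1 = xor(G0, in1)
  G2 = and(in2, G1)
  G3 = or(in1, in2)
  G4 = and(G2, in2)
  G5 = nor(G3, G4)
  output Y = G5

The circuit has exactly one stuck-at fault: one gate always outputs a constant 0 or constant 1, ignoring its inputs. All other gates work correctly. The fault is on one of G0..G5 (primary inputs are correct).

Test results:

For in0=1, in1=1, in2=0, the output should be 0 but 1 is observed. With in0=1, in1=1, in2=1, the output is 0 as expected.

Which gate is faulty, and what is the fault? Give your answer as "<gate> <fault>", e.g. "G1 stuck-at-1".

Fault-free values for test 1 (in0=1, in1=1, in2=0): G0=0, G1=1, G2=0, G3=1, G4=0, G5=0, giving Y=0. Observed 1.
Test 1: faults giving observed 1 are {G3 stuck-at-0, G5 stuck-at-1}.
Test 2 (in0=1, in1=1, in2=1): fault-free G0=0, G1=1, G2=1, G3=1, G4=1, G5=0 → 0; observed 0. Eliminates G5 stuck-at-1.
Only G3 stuck-at-0 is consistent with every test.

G3 stuck-at-0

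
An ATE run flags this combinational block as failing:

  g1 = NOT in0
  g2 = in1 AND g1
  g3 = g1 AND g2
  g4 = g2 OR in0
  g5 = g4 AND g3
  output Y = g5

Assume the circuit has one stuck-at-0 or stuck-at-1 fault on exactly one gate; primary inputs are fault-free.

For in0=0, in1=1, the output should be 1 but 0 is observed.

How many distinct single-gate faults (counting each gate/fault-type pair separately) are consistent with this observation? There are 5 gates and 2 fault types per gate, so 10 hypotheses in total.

Fault-free: g1=1, g2=1, g3=1, g4=1, g5=1 → 1. Observed 0.
  g1 stuck-at-0: output 0 ✓
  g1 stuck-at-1: output 1 ✗
  g2 stuck-at-0: output 0 ✓
  g2 stuck-at-1: output 1 ✗
  g3 stuck-at-0: output 0 ✓
  g3 stuck-at-1: output 1 ✗
  g4 stuck-at-0: output 0 ✓
  g4 stuck-at-1: output 1 ✗
  g5 stuck-at-0: output 0 ✓
  g5 stuck-at-1: output 1 ✗
Consistent faults: {g1 stuck-at-0, g2 stuck-at-0, g3 stuck-at-0, g4 stuck-at-0, g5 stuck-at-0} — 5 in all.

5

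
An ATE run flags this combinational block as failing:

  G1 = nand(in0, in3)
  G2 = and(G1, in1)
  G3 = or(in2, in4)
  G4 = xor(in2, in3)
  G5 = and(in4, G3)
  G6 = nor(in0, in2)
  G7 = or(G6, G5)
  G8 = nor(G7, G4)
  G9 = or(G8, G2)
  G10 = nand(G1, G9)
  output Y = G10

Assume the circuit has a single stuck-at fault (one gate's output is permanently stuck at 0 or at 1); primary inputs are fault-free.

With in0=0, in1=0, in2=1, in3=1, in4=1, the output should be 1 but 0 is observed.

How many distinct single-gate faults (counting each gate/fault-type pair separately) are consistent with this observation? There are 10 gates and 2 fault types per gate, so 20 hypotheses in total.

7

Fault-free: G1=1, G2=0, G3=1, G4=0, G5=1, G6=0, G7=1, G8=0, G9=0, G10=1 → 1. Observed 0.
  G1: none of the 2 fault types match ✗
  G2: stuck-at-1 ✓; others ✗
  G3: stuck-at-0 ✓; others ✗
  G4: none of the 2 fault types match ✗
  G5: stuck-at-0 ✓; others ✗
  G6: none of the 2 fault types match ✗
  G7: stuck-at-0 ✓; others ✗
  G8: stuck-at-1 ✓; others ✗
  G9: stuck-at-1 ✓; others ✗
  G10: stuck-at-0 ✓; others ✗
Consistent faults: {G2 stuck-at-1, G3 stuck-at-0, G5 stuck-at-0, G7 stuck-at-0, G8 stuck-at-1, G9 stuck-at-1, G10 stuck-at-0} — 7 in all.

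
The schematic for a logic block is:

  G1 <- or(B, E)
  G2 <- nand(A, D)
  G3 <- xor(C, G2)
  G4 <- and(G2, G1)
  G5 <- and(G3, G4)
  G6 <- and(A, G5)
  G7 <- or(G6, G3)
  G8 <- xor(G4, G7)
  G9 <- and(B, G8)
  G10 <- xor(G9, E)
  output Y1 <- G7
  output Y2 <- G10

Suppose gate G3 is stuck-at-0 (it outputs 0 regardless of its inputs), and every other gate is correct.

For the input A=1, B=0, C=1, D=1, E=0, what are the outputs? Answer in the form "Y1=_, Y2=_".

Y1=0, Y2=0

Propagate with G3 forced: G1=0, G2=0, G3=0 [stuck-at-0], G4=0, G5=0, G6=0, G7=0, G8=0, G9=0, G10=0.
So the outputs are Y1=0, Y2=0. (Without the fault they would be Y1=1, Y2=0.)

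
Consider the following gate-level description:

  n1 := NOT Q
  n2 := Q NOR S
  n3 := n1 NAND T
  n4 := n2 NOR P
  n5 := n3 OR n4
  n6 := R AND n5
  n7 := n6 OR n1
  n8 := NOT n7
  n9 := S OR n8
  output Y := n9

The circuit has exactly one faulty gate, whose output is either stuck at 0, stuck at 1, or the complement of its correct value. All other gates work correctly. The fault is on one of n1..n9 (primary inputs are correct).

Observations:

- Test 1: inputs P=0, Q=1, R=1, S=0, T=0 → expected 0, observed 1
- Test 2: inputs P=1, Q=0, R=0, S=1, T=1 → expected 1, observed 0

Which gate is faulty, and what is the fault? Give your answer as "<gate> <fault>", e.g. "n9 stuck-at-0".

n9 inverted output

Fault-free values for test 1 (P=0, Q=1, R=1, S=0, T=0): n1=0, n2=0, n3=1, n4=1, n5=1, n6=1, n7=1, n8=0, n9=0, giving Y=0. Observed 1.
Test 1: faults giving observed 1 are {n5 stuck-at-0, n5 inverted output, n6 stuck-at-0, n6 inverted output, n7 stuck-at-0, n7 inverted output, n8 stuck-at-1, n8 inverted output, n9 stuck-at-1, n9 inverted output}.
Test 2 (P=1, Q=0, R=0, S=1, T=1): fault-free n1=1, n2=0, n3=0, n4=0, n5=0, n6=0, n7=1, n8=0, n9=1 → 1; observed 0. Eliminates n5 stuck-at-0, n5 inverted output, n6 stuck-at-0, n6 inverted output, n7 stuck-at-0, n7 inverted output, n8 stuck-at-1, n8 inverted output, n9 stuck-at-1.
Only n9 inverted output is consistent with every test.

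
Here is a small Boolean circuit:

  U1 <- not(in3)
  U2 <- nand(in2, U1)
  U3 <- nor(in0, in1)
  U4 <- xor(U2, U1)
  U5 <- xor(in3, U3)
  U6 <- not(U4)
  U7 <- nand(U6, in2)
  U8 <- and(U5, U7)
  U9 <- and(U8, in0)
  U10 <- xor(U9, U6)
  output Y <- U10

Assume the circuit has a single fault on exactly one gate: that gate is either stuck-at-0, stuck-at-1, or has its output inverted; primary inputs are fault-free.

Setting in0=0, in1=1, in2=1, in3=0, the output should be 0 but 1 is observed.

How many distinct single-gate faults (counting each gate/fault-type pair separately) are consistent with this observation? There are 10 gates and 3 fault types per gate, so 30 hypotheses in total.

10

Fault-free: U1=1, U2=0, U3=0, U4=1, U5=0, U6=0, U7=1, U8=0, U9=0, U10=0 → 0. Observed 1.
  U1: none of the 3 fault types match ✗
  U2: stuck-at-1, inverted output ✓; others ✗
  U3: none of the 3 fault types match ✗
  U4: stuck-at-0, inverted output ✓; others ✗
  U5: none of the 3 fault types match ✗
  U6: stuck-at-1, inverted output ✓; others ✗
  U7: none of the 3 fault types match ✗
  U8: none of the 3 fault types match ✗
  U9: stuck-at-1, inverted output ✓; others ✗
  U10: stuck-at-1, inverted output ✓; others ✗
Consistent faults: {U2 stuck-at-1, U2 inverted output, U4 stuck-at-0, U4 inverted output, U6 stuck-at-1, U6 inverted output, U9 stuck-at-1, U9 inverted output, U10 stuck-at-1, U10 inverted output} — 10 in all.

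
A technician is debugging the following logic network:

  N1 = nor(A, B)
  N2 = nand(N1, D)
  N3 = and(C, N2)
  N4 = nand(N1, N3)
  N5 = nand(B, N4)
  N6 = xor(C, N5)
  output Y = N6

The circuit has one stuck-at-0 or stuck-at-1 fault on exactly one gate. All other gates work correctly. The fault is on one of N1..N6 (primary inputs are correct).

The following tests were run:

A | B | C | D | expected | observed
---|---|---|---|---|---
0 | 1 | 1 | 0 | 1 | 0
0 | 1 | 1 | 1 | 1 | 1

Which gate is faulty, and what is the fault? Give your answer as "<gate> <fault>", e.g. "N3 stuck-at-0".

N1 stuck-at-1

Fault-free values for test 1 (A=0, B=1, C=1, D=0): N1=0, N2=1, N3=1, N4=1, N5=0, N6=1, giving Y=1. Observed 0.
Test 1: faults giving observed 0 are {N1 stuck-at-1, N4 stuck-at-0, N5 stuck-at-1, N6 stuck-at-0}.
Test 2 (A=0, B=1, C=1, D=1): fault-free N1=0, N2=1, N3=1, N4=1, N5=0, N6=1 → 1; observed 1. Eliminates N4 stuck-at-0, N5 stuck-at-1, N6 stuck-at-0.
Only N1 stuck-at-1 is consistent with every test.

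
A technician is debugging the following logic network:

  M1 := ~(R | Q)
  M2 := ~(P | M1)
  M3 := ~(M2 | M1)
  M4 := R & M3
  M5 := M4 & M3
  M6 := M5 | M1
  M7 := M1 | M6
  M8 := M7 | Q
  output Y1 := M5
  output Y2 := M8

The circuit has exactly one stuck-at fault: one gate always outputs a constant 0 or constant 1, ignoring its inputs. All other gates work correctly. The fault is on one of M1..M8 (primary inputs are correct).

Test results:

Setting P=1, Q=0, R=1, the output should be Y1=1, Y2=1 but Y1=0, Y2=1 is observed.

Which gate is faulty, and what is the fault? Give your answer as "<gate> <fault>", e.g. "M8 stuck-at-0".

M1 stuck-at-1

Fault-free values for test 1 (P=1, Q=0, R=1): M1=0, M2=0, M3=1, M4=1, M5=1, M6=1, M7=1, M8=1, giving Y1=1, Y2=1. Observed Y1=0, Y2=1.
Test 1: faults giving observed Y1=0, Y2=1 are {M1 stuck-at-1}.
Only M1 stuck-at-1 is consistent with every test.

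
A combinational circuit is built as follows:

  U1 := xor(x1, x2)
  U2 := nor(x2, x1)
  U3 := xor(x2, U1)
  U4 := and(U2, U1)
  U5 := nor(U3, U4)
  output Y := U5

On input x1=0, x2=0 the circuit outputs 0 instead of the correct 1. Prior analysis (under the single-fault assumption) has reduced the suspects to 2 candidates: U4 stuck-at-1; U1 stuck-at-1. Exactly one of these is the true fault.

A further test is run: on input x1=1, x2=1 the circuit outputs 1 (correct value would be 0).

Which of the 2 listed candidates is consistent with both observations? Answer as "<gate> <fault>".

U1 stuck-at-1

Evaluate each candidate on input x1=1, x2=1:
  U4 stuck-at-1: U1=0, U2=0, U3=1, U4=1 [stuck-at-1], U5=0 → 0 — eliminated
  U1 stuck-at-1: U1=1 [stuck-at-1], U2=0, U3=0, U4=0, U5=1 → 1 — matches
Only U1 stuck-at-1 reproduces the observed 1.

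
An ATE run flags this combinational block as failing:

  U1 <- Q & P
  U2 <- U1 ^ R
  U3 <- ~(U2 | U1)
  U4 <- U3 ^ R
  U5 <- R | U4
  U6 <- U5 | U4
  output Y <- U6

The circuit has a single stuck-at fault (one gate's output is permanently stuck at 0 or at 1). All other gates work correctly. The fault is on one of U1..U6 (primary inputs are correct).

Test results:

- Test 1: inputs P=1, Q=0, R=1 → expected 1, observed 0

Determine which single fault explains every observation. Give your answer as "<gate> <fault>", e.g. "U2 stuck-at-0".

Fault-free values for test 1 (P=1, Q=0, R=1): U1=0, U2=1, U3=0, U4=1, U5=1, U6=1, giving Y=1. Observed 0.
Test 1: faults giving observed 0 are {U6 stuck-at-0}.
Only U6 stuck-at-0 is consistent with every test.

U6 stuck-at-0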